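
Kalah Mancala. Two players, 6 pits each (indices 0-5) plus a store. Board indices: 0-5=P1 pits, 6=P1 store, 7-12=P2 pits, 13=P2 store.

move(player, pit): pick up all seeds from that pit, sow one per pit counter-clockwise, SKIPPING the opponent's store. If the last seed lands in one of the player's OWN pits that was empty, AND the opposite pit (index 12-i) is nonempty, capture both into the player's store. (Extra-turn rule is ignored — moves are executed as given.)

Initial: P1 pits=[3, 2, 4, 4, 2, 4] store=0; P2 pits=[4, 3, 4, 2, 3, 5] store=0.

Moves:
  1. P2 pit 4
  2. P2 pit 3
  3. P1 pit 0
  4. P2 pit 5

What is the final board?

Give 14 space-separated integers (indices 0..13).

Answer: 1 4 6 6 4 5 0 4 3 4 0 1 0 2

Derivation:
Move 1: P2 pit4 -> P1=[4,2,4,4,2,4](0) P2=[4,3,4,2,0,6](1)
Move 2: P2 pit3 -> P1=[4,2,4,4,2,4](0) P2=[4,3,4,0,1,7](1)
Move 3: P1 pit0 -> P1=[0,3,5,5,3,4](0) P2=[4,3,4,0,1,7](1)
Move 4: P2 pit5 -> P1=[1,4,6,6,4,5](0) P2=[4,3,4,0,1,0](2)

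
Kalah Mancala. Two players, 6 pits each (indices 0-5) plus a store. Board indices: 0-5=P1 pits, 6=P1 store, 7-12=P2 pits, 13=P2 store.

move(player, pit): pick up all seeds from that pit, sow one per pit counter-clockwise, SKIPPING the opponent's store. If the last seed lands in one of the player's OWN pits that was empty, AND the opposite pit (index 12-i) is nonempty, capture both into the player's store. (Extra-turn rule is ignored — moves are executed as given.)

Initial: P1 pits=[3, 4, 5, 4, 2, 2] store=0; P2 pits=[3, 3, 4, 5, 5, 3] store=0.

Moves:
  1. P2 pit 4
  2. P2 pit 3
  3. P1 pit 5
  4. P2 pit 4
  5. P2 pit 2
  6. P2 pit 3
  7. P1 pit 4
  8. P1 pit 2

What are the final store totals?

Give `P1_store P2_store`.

Move 1: P2 pit4 -> P1=[4,5,6,4,2,2](0) P2=[3,3,4,5,0,4](1)
Move 2: P2 pit3 -> P1=[5,6,6,4,2,2](0) P2=[3,3,4,0,1,5](2)
Move 3: P1 pit5 -> P1=[5,6,6,4,2,0](1) P2=[4,3,4,0,1,5](2)
Move 4: P2 pit4 -> P1=[5,6,6,4,2,0](1) P2=[4,3,4,0,0,6](2)
Move 5: P2 pit2 -> P1=[5,6,6,4,2,0](1) P2=[4,3,0,1,1,7](3)
Move 6: P2 pit3 -> P1=[5,6,6,4,2,0](1) P2=[4,3,0,0,2,7](3)
Move 7: P1 pit4 -> P1=[5,6,6,4,0,1](2) P2=[4,3,0,0,2,7](3)
Move 8: P1 pit2 -> P1=[5,6,0,5,1,2](3) P2=[5,4,0,0,2,7](3)

Answer: 3 3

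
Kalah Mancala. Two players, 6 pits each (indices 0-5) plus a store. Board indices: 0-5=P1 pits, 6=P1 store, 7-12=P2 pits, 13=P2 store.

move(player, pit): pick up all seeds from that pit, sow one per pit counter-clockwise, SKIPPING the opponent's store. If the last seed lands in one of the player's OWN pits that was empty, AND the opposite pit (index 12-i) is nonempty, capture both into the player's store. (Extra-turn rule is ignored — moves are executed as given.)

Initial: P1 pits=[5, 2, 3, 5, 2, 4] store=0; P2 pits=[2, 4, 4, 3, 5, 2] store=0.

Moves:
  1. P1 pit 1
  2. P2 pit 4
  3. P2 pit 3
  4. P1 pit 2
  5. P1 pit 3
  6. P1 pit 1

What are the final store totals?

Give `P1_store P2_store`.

Move 1: P1 pit1 -> P1=[5,0,4,6,2,4](0) P2=[2,4,4,3,5,2](0)
Move 2: P2 pit4 -> P1=[6,1,5,6,2,4](0) P2=[2,4,4,3,0,3](1)
Move 3: P2 pit3 -> P1=[6,1,5,6,2,4](0) P2=[2,4,4,0,1,4](2)
Move 4: P1 pit2 -> P1=[6,1,0,7,3,5](1) P2=[3,4,4,0,1,4](2)
Move 5: P1 pit3 -> P1=[6,1,0,0,4,6](2) P2=[4,5,5,1,1,4](2)
Move 6: P1 pit1 -> P1=[6,0,0,0,4,6](4) P2=[4,5,5,0,1,4](2)

Answer: 4 2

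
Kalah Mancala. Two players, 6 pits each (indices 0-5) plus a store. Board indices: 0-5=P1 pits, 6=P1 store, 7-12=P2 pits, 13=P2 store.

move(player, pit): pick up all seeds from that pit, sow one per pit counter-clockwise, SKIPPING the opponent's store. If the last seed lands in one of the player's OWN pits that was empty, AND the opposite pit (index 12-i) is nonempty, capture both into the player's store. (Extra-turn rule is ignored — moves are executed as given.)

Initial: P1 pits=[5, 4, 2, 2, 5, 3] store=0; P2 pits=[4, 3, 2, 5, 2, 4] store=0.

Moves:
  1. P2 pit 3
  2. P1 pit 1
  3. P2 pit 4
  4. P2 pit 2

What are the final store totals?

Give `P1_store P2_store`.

Answer: 1 2

Derivation:
Move 1: P2 pit3 -> P1=[6,5,2,2,5,3](0) P2=[4,3,2,0,3,5](1)
Move 2: P1 pit1 -> P1=[6,0,3,3,6,4](1) P2=[4,3,2,0,3,5](1)
Move 3: P2 pit4 -> P1=[7,0,3,3,6,4](1) P2=[4,3,2,0,0,6](2)
Move 4: P2 pit2 -> P1=[7,0,3,3,6,4](1) P2=[4,3,0,1,1,6](2)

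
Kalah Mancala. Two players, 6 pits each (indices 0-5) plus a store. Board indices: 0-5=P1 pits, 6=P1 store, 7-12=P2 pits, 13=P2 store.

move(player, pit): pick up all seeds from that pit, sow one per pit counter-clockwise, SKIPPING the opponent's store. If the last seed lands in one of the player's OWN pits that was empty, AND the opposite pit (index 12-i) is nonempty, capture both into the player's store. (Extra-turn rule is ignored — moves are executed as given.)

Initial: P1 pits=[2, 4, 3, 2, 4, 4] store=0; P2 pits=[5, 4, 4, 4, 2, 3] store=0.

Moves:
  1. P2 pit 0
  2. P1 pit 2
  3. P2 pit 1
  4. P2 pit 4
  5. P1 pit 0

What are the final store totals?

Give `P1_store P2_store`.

Move 1: P2 pit0 -> P1=[2,4,3,2,4,4](0) P2=[0,5,5,5,3,4](0)
Move 2: P1 pit2 -> P1=[2,4,0,3,5,5](0) P2=[0,5,5,5,3,4](0)
Move 3: P2 pit1 -> P1=[2,4,0,3,5,5](0) P2=[0,0,6,6,4,5](1)
Move 4: P2 pit4 -> P1=[3,5,0,3,5,5](0) P2=[0,0,6,6,0,6](2)
Move 5: P1 pit0 -> P1=[0,6,1,4,5,5](0) P2=[0,0,6,6,0,6](2)

Answer: 0 2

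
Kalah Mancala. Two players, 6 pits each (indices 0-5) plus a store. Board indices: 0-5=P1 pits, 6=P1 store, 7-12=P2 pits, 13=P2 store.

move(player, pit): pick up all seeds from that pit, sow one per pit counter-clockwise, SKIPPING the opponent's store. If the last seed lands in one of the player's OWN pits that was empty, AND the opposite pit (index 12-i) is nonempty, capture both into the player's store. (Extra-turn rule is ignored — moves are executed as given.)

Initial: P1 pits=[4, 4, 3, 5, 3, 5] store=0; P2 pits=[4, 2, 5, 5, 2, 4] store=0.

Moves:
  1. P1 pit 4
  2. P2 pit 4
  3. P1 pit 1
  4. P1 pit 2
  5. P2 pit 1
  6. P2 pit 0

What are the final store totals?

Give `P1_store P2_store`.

Answer: 2 1

Derivation:
Move 1: P1 pit4 -> P1=[4,4,3,5,0,6](1) P2=[5,2,5,5,2,4](0)
Move 2: P2 pit4 -> P1=[4,4,3,5,0,6](1) P2=[5,2,5,5,0,5](1)
Move 3: P1 pit1 -> P1=[4,0,4,6,1,7](1) P2=[5,2,5,5,0,5](1)
Move 4: P1 pit2 -> P1=[4,0,0,7,2,8](2) P2=[5,2,5,5,0,5](1)
Move 5: P2 pit1 -> P1=[4,0,0,7,2,8](2) P2=[5,0,6,6,0,5](1)
Move 6: P2 pit0 -> P1=[4,0,0,7,2,8](2) P2=[0,1,7,7,1,6](1)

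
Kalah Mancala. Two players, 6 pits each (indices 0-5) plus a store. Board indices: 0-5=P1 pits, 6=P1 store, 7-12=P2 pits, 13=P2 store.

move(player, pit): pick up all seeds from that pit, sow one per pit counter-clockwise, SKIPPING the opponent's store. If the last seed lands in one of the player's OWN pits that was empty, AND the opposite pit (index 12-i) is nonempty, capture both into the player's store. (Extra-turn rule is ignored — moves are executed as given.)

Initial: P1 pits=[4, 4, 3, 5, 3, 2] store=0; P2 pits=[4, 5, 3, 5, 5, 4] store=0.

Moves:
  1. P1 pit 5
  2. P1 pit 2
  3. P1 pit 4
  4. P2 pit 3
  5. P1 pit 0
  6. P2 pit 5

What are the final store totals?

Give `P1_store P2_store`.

Move 1: P1 pit5 -> P1=[4,4,3,5,3,0](1) P2=[5,5,3,5,5,4](0)
Move 2: P1 pit2 -> P1=[4,4,0,6,4,0](7) P2=[0,5,3,5,5,4](0)
Move 3: P1 pit4 -> P1=[4,4,0,6,0,1](8) P2=[1,6,3,5,5,4](0)
Move 4: P2 pit3 -> P1=[5,5,0,6,0,1](8) P2=[1,6,3,0,6,5](1)
Move 5: P1 pit0 -> P1=[0,6,1,7,1,2](8) P2=[1,6,3,0,6,5](1)
Move 6: P2 pit5 -> P1=[1,7,2,8,1,2](8) P2=[1,6,3,0,6,0](2)

Answer: 8 2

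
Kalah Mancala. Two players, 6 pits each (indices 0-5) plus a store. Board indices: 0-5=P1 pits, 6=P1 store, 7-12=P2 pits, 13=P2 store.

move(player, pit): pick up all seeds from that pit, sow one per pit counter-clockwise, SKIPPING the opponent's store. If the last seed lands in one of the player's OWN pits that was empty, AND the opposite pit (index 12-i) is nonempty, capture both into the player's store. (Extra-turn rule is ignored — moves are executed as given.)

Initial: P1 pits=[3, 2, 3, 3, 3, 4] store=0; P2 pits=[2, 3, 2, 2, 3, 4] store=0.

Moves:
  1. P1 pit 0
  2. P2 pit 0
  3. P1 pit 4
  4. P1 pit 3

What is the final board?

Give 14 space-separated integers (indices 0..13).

Move 1: P1 pit0 -> P1=[0,3,4,4,3,4](0) P2=[2,3,2,2,3,4](0)
Move 2: P2 pit0 -> P1=[0,3,4,4,3,4](0) P2=[0,4,3,2,3,4](0)
Move 3: P1 pit4 -> P1=[0,3,4,4,0,5](1) P2=[1,4,3,2,3,4](0)
Move 4: P1 pit3 -> P1=[0,3,4,0,1,6](2) P2=[2,4,3,2,3,4](0)

Answer: 0 3 4 0 1 6 2 2 4 3 2 3 4 0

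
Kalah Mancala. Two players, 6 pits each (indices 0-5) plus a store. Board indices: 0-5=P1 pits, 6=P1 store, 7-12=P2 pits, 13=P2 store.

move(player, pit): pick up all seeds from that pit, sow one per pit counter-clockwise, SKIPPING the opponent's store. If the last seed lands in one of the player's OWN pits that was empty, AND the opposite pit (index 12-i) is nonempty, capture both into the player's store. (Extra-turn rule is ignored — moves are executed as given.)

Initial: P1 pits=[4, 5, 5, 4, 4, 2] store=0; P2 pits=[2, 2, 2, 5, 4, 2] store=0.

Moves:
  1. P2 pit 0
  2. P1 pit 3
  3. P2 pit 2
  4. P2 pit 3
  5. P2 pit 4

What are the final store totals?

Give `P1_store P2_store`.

Answer: 1 2

Derivation:
Move 1: P2 pit0 -> P1=[4,5,5,4,4,2](0) P2=[0,3,3,5,4,2](0)
Move 2: P1 pit3 -> P1=[4,5,5,0,5,3](1) P2=[1,3,3,5,4,2](0)
Move 3: P2 pit2 -> P1=[4,5,5,0,5,3](1) P2=[1,3,0,6,5,3](0)
Move 4: P2 pit3 -> P1=[5,6,6,0,5,3](1) P2=[1,3,0,0,6,4](1)
Move 5: P2 pit4 -> P1=[6,7,7,1,5,3](1) P2=[1,3,0,0,0,5](2)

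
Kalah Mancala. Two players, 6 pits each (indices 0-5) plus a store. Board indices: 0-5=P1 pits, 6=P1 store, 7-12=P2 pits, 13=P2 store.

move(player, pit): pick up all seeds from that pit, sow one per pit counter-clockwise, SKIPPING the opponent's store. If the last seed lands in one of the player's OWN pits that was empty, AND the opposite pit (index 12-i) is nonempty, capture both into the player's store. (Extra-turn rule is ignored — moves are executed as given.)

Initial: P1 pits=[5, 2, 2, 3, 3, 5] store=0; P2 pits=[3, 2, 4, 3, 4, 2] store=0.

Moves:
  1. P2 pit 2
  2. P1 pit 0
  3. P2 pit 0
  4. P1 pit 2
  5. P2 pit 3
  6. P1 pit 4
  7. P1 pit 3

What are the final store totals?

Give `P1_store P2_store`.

Answer: 2 2

Derivation:
Move 1: P2 pit2 -> P1=[5,2,2,3,3,5](0) P2=[3,2,0,4,5,3](1)
Move 2: P1 pit0 -> P1=[0,3,3,4,4,6](0) P2=[3,2,0,4,5,3](1)
Move 3: P2 pit0 -> P1=[0,3,3,4,4,6](0) P2=[0,3,1,5,5,3](1)
Move 4: P1 pit2 -> P1=[0,3,0,5,5,7](0) P2=[0,3,1,5,5,3](1)
Move 5: P2 pit3 -> P1=[1,4,0,5,5,7](0) P2=[0,3,1,0,6,4](2)
Move 6: P1 pit4 -> P1=[1,4,0,5,0,8](1) P2=[1,4,2,0,6,4](2)
Move 7: P1 pit3 -> P1=[1,4,0,0,1,9](2) P2=[2,5,2,0,6,4](2)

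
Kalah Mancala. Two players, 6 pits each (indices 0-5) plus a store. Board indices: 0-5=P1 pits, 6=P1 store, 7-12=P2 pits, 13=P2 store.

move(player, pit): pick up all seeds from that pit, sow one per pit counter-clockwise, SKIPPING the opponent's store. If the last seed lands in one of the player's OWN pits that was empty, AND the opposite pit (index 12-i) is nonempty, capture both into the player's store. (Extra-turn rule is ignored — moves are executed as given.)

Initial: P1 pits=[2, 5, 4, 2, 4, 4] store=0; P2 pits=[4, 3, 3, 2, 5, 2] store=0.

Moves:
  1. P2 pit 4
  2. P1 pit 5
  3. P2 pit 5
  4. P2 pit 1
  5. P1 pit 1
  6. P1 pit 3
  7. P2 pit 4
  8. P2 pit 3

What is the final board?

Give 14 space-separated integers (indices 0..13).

Answer: 0 0 6 0 6 2 3 6 1 5 0 1 2 8

Derivation:
Move 1: P2 pit4 -> P1=[3,6,5,2,4,4](0) P2=[4,3,3,2,0,3](1)
Move 2: P1 pit5 -> P1=[3,6,5,2,4,0](1) P2=[5,4,4,2,0,3](1)
Move 3: P2 pit5 -> P1=[4,7,5,2,4,0](1) P2=[5,4,4,2,0,0](2)
Move 4: P2 pit1 -> P1=[0,7,5,2,4,0](1) P2=[5,0,5,3,1,0](7)
Move 5: P1 pit1 -> P1=[0,0,6,3,5,1](2) P2=[6,1,5,3,1,0](7)
Move 6: P1 pit3 -> P1=[0,0,6,0,6,2](3) P2=[6,1,5,3,1,0](7)
Move 7: P2 pit4 -> P1=[0,0,6,0,6,2](3) P2=[6,1,5,3,0,1](7)
Move 8: P2 pit3 -> P1=[0,0,6,0,6,2](3) P2=[6,1,5,0,1,2](8)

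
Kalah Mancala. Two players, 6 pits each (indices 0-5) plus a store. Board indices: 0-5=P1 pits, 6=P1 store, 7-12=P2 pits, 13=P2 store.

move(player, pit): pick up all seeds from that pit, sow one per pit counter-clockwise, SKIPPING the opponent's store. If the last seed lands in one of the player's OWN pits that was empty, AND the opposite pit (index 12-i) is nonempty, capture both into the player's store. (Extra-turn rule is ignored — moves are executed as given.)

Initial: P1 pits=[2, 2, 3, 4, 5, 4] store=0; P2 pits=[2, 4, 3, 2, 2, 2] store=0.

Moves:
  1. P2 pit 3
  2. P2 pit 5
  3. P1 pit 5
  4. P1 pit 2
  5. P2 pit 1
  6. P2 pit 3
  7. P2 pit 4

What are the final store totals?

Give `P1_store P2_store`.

Move 1: P2 pit3 -> P1=[2,2,3,4,5,4](0) P2=[2,4,3,0,3,3](0)
Move 2: P2 pit5 -> P1=[3,3,3,4,5,4](0) P2=[2,4,3,0,3,0](1)
Move 3: P1 pit5 -> P1=[3,3,3,4,5,0](1) P2=[3,5,4,0,3,0](1)
Move 4: P1 pit2 -> P1=[3,3,0,5,6,0](5) P2=[0,5,4,0,3,0](1)
Move 5: P2 pit1 -> P1=[3,3,0,5,6,0](5) P2=[0,0,5,1,4,1](2)
Move 6: P2 pit3 -> P1=[3,3,0,5,6,0](5) P2=[0,0,5,0,5,1](2)
Move 7: P2 pit4 -> P1=[4,4,1,5,6,0](5) P2=[0,0,5,0,0,2](3)

Answer: 5 3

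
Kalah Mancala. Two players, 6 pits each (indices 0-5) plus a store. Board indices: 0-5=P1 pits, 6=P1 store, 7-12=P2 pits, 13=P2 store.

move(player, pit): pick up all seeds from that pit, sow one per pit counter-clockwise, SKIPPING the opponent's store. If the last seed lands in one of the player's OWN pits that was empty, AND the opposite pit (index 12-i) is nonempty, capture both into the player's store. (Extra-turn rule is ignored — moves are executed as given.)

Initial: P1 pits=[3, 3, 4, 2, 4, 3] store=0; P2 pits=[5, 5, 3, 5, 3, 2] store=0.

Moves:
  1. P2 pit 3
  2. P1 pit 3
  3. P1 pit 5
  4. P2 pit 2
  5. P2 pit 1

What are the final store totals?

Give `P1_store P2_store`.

Answer: 1 3

Derivation:
Move 1: P2 pit3 -> P1=[4,4,4,2,4,3](0) P2=[5,5,3,0,4,3](1)
Move 2: P1 pit3 -> P1=[4,4,4,0,5,4](0) P2=[5,5,3,0,4,3](1)
Move 3: P1 pit5 -> P1=[4,4,4,0,5,0](1) P2=[6,6,4,0,4,3](1)
Move 4: P2 pit2 -> P1=[4,4,4,0,5,0](1) P2=[6,6,0,1,5,4](2)
Move 5: P2 pit1 -> P1=[5,4,4,0,5,0](1) P2=[6,0,1,2,6,5](3)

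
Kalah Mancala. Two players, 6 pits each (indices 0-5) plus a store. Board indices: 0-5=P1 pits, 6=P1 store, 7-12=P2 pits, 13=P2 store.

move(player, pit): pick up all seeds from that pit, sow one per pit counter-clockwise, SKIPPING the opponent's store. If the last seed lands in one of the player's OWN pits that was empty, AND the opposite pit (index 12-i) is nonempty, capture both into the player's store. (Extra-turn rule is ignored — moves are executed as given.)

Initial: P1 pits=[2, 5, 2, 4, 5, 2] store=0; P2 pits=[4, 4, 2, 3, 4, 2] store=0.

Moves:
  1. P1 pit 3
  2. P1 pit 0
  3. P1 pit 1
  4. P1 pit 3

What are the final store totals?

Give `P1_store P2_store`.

Answer: 2 0

Derivation:
Move 1: P1 pit3 -> P1=[2,5,2,0,6,3](1) P2=[5,4,2,3,4,2](0)
Move 2: P1 pit0 -> P1=[0,6,3,0,6,3](1) P2=[5,4,2,3,4,2](0)
Move 3: P1 pit1 -> P1=[0,0,4,1,7,4](2) P2=[6,4,2,3,4,2](0)
Move 4: P1 pit3 -> P1=[0,0,4,0,8,4](2) P2=[6,4,2,3,4,2](0)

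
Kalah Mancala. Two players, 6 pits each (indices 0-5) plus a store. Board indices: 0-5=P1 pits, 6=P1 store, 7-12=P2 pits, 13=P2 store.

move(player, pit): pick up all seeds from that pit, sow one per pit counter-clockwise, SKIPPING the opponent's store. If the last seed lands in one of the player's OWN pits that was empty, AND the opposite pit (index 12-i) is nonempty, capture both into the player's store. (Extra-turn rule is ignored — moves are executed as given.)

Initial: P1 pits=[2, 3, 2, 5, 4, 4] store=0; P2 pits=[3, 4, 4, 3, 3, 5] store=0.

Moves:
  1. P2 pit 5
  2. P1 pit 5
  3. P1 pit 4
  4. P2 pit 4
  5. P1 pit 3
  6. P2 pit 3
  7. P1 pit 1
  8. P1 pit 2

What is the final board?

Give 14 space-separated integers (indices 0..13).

Move 1: P2 pit5 -> P1=[3,4,3,6,4,4](0) P2=[3,4,4,3,3,0](1)
Move 2: P1 pit5 -> P1=[3,4,3,6,4,0](1) P2=[4,5,5,3,3,0](1)
Move 3: P1 pit4 -> P1=[3,4,3,6,0,1](2) P2=[5,6,5,3,3,0](1)
Move 4: P2 pit4 -> P1=[4,4,3,6,0,1](2) P2=[5,6,5,3,0,1](2)
Move 5: P1 pit3 -> P1=[4,4,3,0,1,2](3) P2=[6,7,6,3,0,1](2)
Move 6: P2 pit3 -> P1=[4,4,3,0,1,2](3) P2=[6,7,6,0,1,2](3)
Move 7: P1 pit1 -> P1=[4,0,4,1,2,3](3) P2=[6,7,6,0,1,2](3)
Move 8: P1 pit2 -> P1=[4,0,0,2,3,4](4) P2=[6,7,6,0,1,2](3)

Answer: 4 0 0 2 3 4 4 6 7 6 0 1 2 3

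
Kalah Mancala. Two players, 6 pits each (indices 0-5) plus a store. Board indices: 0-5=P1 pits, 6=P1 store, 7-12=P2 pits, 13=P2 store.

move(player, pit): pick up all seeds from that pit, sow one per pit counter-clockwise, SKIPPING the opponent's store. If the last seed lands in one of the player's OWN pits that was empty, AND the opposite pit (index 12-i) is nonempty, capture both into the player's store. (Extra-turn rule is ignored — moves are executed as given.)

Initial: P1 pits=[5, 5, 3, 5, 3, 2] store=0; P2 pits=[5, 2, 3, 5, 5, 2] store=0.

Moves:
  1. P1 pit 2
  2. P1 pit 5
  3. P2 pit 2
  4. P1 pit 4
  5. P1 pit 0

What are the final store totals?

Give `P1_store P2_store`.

Answer: 2 0

Derivation:
Move 1: P1 pit2 -> P1=[5,5,0,6,4,3](0) P2=[5,2,3,5,5,2](0)
Move 2: P1 pit5 -> P1=[5,5,0,6,4,0](1) P2=[6,3,3,5,5,2](0)
Move 3: P2 pit2 -> P1=[5,5,0,6,4,0](1) P2=[6,3,0,6,6,3](0)
Move 4: P1 pit4 -> P1=[5,5,0,6,0,1](2) P2=[7,4,0,6,6,3](0)
Move 5: P1 pit0 -> P1=[0,6,1,7,1,2](2) P2=[7,4,0,6,6,3](0)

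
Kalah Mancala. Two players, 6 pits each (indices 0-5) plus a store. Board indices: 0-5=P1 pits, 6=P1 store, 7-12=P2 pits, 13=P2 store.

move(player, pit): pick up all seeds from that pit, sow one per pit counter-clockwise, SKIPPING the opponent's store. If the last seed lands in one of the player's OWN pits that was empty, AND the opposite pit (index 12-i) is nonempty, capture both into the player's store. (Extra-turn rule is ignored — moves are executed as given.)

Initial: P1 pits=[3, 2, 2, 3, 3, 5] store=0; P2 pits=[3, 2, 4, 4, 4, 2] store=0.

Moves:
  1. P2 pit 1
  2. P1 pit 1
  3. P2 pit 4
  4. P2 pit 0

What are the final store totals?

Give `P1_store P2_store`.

Answer: 0 1

Derivation:
Move 1: P2 pit1 -> P1=[3,2,2,3,3,5](0) P2=[3,0,5,5,4,2](0)
Move 2: P1 pit1 -> P1=[3,0,3,4,3,5](0) P2=[3,0,5,5,4,2](0)
Move 3: P2 pit4 -> P1=[4,1,3,4,3,5](0) P2=[3,0,5,5,0,3](1)
Move 4: P2 pit0 -> P1=[4,1,3,4,3,5](0) P2=[0,1,6,6,0,3](1)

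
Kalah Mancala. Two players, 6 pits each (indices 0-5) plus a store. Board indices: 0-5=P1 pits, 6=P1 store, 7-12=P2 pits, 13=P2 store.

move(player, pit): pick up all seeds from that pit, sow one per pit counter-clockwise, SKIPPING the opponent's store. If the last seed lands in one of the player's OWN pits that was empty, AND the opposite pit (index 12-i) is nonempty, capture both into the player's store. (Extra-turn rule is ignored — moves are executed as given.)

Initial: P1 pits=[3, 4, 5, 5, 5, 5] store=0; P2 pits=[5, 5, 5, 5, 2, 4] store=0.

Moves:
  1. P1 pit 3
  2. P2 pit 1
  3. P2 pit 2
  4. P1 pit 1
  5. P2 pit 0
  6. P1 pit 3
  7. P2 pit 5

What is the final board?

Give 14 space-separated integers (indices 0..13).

Move 1: P1 pit3 -> P1=[3,4,5,0,6,6](1) P2=[6,6,5,5,2,4](0)
Move 2: P2 pit1 -> P1=[4,4,5,0,6,6](1) P2=[6,0,6,6,3,5](1)
Move 3: P2 pit2 -> P1=[5,5,5,0,6,6](1) P2=[6,0,0,7,4,6](2)
Move 4: P1 pit1 -> P1=[5,0,6,1,7,7](2) P2=[6,0,0,7,4,6](2)
Move 5: P2 pit0 -> P1=[5,0,6,1,7,7](2) P2=[0,1,1,8,5,7](3)
Move 6: P1 pit3 -> P1=[5,0,6,0,8,7](2) P2=[0,1,1,8,5,7](3)
Move 7: P2 pit5 -> P1=[6,1,7,1,9,8](2) P2=[0,1,1,8,5,0](4)

Answer: 6 1 7 1 9 8 2 0 1 1 8 5 0 4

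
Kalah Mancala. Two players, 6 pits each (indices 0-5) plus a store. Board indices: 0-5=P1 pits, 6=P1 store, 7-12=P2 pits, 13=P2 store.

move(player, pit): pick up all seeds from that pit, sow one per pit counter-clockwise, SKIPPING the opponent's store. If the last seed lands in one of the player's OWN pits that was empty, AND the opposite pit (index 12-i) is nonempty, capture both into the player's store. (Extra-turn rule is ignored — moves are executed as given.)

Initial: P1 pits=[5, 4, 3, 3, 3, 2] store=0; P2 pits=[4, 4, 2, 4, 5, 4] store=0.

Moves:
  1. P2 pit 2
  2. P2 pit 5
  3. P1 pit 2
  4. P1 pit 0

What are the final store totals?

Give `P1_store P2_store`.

Answer: 2 1

Derivation:
Move 1: P2 pit2 -> P1=[5,4,3,3,3,2](0) P2=[4,4,0,5,6,4](0)
Move 2: P2 pit5 -> P1=[6,5,4,3,3,2](0) P2=[4,4,0,5,6,0](1)
Move 3: P1 pit2 -> P1=[6,5,0,4,4,3](1) P2=[4,4,0,5,6,0](1)
Move 4: P1 pit0 -> P1=[0,6,1,5,5,4](2) P2=[4,4,0,5,6,0](1)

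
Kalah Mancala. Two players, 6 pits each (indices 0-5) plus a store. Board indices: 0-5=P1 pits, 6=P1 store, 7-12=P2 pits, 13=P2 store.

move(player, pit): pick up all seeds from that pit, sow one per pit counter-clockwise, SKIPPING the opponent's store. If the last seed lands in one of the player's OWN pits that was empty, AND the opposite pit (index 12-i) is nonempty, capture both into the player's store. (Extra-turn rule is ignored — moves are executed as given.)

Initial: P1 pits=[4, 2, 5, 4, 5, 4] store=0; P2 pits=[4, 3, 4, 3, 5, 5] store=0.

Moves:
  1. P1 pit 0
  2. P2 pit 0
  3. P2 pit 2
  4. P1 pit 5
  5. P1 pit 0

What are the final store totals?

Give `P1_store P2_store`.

Move 1: P1 pit0 -> P1=[0,3,6,5,6,4](0) P2=[4,3,4,3,5,5](0)
Move 2: P2 pit0 -> P1=[0,3,6,5,6,4](0) P2=[0,4,5,4,6,5](0)
Move 3: P2 pit2 -> P1=[1,3,6,5,6,4](0) P2=[0,4,0,5,7,6](1)
Move 4: P1 pit5 -> P1=[1,3,6,5,6,0](1) P2=[1,5,1,5,7,6](1)
Move 5: P1 pit0 -> P1=[0,4,6,5,6,0](1) P2=[1,5,1,5,7,6](1)

Answer: 1 1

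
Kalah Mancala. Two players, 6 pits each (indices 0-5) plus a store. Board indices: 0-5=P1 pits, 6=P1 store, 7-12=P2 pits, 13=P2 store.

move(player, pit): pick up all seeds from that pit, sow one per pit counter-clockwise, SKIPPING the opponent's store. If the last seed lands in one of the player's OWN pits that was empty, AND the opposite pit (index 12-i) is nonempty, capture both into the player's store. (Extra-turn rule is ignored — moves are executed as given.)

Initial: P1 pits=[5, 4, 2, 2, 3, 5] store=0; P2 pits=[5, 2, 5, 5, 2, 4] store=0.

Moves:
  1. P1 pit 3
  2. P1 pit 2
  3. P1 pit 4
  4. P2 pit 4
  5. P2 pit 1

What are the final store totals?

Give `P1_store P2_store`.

Answer: 1 6

Derivation:
Move 1: P1 pit3 -> P1=[5,4,2,0,4,6](0) P2=[5,2,5,5,2,4](0)
Move 2: P1 pit2 -> P1=[5,4,0,1,5,6](0) P2=[5,2,5,5,2,4](0)
Move 3: P1 pit4 -> P1=[5,4,0,1,0,7](1) P2=[6,3,6,5,2,4](0)
Move 4: P2 pit4 -> P1=[5,4,0,1,0,7](1) P2=[6,3,6,5,0,5](1)
Move 5: P2 pit1 -> P1=[5,0,0,1,0,7](1) P2=[6,0,7,6,0,5](6)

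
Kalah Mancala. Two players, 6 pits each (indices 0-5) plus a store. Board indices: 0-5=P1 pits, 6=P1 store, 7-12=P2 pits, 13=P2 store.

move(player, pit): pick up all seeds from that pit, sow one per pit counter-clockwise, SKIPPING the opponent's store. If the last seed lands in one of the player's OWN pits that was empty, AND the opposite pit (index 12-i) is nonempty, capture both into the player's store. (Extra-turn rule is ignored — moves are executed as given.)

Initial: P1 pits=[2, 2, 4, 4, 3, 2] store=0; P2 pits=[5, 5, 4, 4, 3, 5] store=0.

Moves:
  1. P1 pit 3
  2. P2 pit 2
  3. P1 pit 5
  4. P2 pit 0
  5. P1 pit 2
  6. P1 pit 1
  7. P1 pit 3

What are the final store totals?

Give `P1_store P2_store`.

Answer: 3 2

Derivation:
Move 1: P1 pit3 -> P1=[2,2,4,0,4,3](1) P2=[6,5,4,4,3,5](0)
Move 2: P2 pit2 -> P1=[2,2,4,0,4,3](1) P2=[6,5,0,5,4,6](1)
Move 3: P1 pit5 -> P1=[2,2,4,0,4,0](2) P2=[7,6,0,5,4,6](1)
Move 4: P2 pit0 -> P1=[3,2,4,0,4,0](2) P2=[0,7,1,6,5,7](2)
Move 5: P1 pit2 -> P1=[3,2,0,1,5,1](3) P2=[0,7,1,6,5,7](2)
Move 6: P1 pit1 -> P1=[3,0,1,2,5,1](3) P2=[0,7,1,6,5,7](2)
Move 7: P1 pit3 -> P1=[3,0,1,0,6,2](3) P2=[0,7,1,6,5,7](2)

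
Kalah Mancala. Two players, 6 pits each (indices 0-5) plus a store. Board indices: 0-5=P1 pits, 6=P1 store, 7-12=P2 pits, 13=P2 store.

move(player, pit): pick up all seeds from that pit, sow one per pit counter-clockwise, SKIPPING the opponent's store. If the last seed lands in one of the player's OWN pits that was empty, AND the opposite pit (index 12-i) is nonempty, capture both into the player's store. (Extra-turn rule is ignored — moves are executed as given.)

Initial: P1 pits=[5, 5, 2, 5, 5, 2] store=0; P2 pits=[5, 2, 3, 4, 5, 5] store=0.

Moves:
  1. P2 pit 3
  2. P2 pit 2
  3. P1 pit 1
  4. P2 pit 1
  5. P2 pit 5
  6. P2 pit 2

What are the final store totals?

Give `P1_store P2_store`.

Answer: 1 2

Derivation:
Move 1: P2 pit3 -> P1=[6,5,2,5,5,2](0) P2=[5,2,3,0,6,6](1)
Move 2: P2 pit2 -> P1=[6,5,2,5,5,2](0) P2=[5,2,0,1,7,7](1)
Move 3: P1 pit1 -> P1=[6,0,3,6,6,3](1) P2=[5,2,0,1,7,7](1)
Move 4: P2 pit1 -> P1=[6,0,3,6,6,3](1) P2=[5,0,1,2,7,7](1)
Move 5: P2 pit5 -> P1=[7,1,4,7,7,4](1) P2=[5,0,1,2,7,0](2)
Move 6: P2 pit2 -> P1=[7,1,4,7,7,4](1) P2=[5,0,0,3,7,0](2)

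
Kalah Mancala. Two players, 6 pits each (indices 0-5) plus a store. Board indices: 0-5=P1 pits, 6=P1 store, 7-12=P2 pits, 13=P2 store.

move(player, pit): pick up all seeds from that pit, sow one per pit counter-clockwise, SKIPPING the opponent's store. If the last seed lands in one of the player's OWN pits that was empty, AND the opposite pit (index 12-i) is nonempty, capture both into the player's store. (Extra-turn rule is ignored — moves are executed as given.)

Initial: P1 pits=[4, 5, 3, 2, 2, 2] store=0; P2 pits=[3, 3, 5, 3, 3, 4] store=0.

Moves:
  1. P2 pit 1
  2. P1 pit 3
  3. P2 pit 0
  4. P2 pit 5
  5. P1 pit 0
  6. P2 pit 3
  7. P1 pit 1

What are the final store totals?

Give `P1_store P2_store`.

Answer: 1 2

Derivation:
Move 1: P2 pit1 -> P1=[4,5,3,2,2,2](0) P2=[3,0,6,4,4,4](0)
Move 2: P1 pit3 -> P1=[4,5,3,0,3,3](0) P2=[3,0,6,4,4,4](0)
Move 3: P2 pit0 -> P1=[4,5,3,0,3,3](0) P2=[0,1,7,5,4,4](0)
Move 4: P2 pit5 -> P1=[5,6,4,0,3,3](0) P2=[0,1,7,5,4,0](1)
Move 5: P1 pit0 -> P1=[0,7,5,1,4,4](0) P2=[0,1,7,5,4,0](1)
Move 6: P2 pit3 -> P1=[1,8,5,1,4,4](0) P2=[0,1,7,0,5,1](2)
Move 7: P1 pit1 -> P1=[1,0,6,2,5,5](1) P2=[1,2,8,0,5,1](2)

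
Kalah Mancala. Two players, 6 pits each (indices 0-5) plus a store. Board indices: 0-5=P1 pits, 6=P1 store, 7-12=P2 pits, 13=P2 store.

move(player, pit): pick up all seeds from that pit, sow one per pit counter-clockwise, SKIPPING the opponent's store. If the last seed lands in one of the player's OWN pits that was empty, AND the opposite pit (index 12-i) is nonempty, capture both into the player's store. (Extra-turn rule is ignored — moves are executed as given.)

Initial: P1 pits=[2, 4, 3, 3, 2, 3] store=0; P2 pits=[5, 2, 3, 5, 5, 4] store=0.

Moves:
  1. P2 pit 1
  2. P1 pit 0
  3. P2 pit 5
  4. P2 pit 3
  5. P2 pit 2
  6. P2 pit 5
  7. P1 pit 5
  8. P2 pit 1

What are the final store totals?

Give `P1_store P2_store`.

Move 1: P2 pit1 -> P1=[2,4,3,3,2,3](0) P2=[5,0,4,6,5,4](0)
Move 2: P1 pit0 -> P1=[0,5,4,3,2,3](0) P2=[5,0,4,6,5,4](0)
Move 3: P2 pit5 -> P1=[1,6,5,3,2,3](0) P2=[5,0,4,6,5,0](1)
Move 4: P2 pit3 -> P1=[2,7,6,3,2,3](0) P2=[5,0,4,0,6,1](2)
Move 5: P2 pit2 -> P1=[2,7,6,3,2,3](0) P2=[5,0,0,1,7,2](3)
Move 6: P2 pit5 -> P1=[3,7,6,3,2,3](0) P2=[5,0,0,1,7,0](4)
Move 7: P1 pit5 -> P1=[3,7,6,3,2,0](1) P2=[6,1,0,1,7,0](4)
Move 8: P2 pit1 -> P1=[3,7,6,0,2,0](1) P2=[6,0,0,1,7,0](8)

Answer: 1 8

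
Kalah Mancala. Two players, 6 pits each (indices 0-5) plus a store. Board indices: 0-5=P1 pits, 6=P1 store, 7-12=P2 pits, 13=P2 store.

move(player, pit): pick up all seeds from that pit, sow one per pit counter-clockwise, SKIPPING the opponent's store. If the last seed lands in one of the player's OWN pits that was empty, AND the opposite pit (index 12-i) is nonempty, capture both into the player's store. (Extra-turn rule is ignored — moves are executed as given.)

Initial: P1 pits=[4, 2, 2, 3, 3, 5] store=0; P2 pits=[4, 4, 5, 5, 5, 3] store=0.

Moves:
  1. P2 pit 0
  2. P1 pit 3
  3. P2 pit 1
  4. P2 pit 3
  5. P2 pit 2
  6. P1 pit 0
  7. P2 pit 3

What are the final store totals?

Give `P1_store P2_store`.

Answer: 2 3

Derivation:
Move 1: P2 pit0 -> P1=[4,2,2,3,3,5](0) P2=[0,5,6,6,6,3](0)
Move 2: P1 pit3 -> P1=[4,2,2,0,4,6](1) P2=[0,5,6,6,6,3](0)
Move 3: P2 pit1 -> P1=[4,2,2,0,4,6](1) P2=[0,0,7,7,7,4](1)
Move 4: P2 pit3 -> P1=[5,3,3,1,4,6](1) P2=[0,0,7,0,8,5](2)
Move 5: P2 pit2 -> P1=[6,4,4,1,4,6](1) P2=[0,0,0,1,9,6](3)
Move 6: P1 pit0 -> P1=[0,5,5,2,5,7](2) P2=[0,0,0,1,9,6](3)
Move 7: P2 pit3 -> P1=[0,5,5,2,5,7](2) P2=[0,0,0,0,10,6](3)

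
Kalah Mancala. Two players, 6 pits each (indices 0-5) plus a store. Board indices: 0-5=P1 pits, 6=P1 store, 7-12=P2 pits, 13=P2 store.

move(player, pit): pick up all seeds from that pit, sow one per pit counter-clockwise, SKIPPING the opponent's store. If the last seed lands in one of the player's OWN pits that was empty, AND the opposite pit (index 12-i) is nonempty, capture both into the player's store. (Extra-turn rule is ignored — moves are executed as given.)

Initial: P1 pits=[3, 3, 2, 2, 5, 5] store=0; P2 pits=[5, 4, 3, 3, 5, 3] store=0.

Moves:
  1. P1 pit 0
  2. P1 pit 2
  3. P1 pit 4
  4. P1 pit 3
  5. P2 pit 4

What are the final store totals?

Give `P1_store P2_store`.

Move 1: P1 pit0 -> P1=[0,4,3,3,5,5](0) P2=[5,4,3,3,5,3](0)
Move 2: P1 pit2 -> P1=[0,4,0,4,6,6](0) P2=[5,4,3,3,5,3](0)
Move 3: P1 pit4 -> P1=[0,4,0,4,0,7](1) P2=[6,5,4,4,5,3](0)
Move 4: P1 pit3 -> P1=[0,4,0,0,1,8](2) P2=[7,5,4,4,5,3](0)
Move 5: P2 pit4 -> P1=[1,5,1,0,1,8](2) P2=[7,5,4,4,0,4](1)

Answer: 2 1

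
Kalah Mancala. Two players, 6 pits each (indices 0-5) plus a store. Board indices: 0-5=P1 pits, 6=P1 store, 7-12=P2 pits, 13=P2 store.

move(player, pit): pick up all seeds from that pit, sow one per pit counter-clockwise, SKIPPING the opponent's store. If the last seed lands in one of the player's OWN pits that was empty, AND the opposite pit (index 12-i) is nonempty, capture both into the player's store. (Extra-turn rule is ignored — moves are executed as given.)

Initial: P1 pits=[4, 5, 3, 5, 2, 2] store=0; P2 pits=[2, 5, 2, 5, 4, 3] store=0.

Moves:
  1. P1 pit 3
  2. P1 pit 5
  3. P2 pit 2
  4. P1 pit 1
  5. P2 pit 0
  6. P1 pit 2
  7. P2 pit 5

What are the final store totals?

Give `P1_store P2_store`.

Answer: 4 1

Derivation:
Move 1: P1 pit3 -> P1=[4,5,3,0,3,3](1) P2=[3,6,2,5,4,3](0)
Move 2: P1 pit5 -> P1=[4,5,3,0,3,0](2) P2=[4,7,2,5,4,3](0)
Move 3: P2 pit2 -> P1=[4,5,3,0,3,0](2) P2=[4,7,0,6,5,3](0)
Move 4: P1 pit1 -> P1=[4,0,4,1,4,1](3) P2=[4,7,0,6,5,3](0)
Move 5: P2 pit0 -> P1=[4,0,4,1,4,1](3) P2=[0,8,1,7,6,3](0)
Move 6: P1 pit2 -> P1=[4,0,0,2,5,2](4) P2=[0,8,1,7,6,3](0)
Move 7: P2 pit5 -> P1=[5,1,0,2,5,2](4) P2=[0,8,1,7,6,0](1)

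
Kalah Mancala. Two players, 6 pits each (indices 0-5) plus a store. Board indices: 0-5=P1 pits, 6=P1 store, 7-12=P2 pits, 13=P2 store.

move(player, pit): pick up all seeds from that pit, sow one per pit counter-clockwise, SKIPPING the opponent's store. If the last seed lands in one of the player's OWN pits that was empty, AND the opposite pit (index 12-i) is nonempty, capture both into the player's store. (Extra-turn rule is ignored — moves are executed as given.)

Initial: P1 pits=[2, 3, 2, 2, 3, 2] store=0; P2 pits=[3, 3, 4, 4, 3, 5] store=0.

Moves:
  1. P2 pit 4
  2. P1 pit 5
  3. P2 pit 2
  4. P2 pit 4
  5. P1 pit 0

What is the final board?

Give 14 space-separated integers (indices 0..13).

Move 1: P2 pit4 -> P1=[3,3,2,2,3,2](0) P2=[3,3,4,4,0,6](1)
Move 2: P1 pit5 -> P1=[3,3,2,2,3,0](1) P2=[4,3,4,4,0,6](1)
Move 3: P2 pit2 -> P1=[3,3,2,2,3,0](1) P2=[4,3,0,5,1,7](2)
Move 4: P2 pit4 -> P1=[3,3,2,2,3,0](1) P2=[4,3,0,5,0,8](2)
Move 5: P1 pit0 -> P1=[0,4,3,3,3,0](1) P2=[4,3,0,5,0,8](2)

Answer: 0 4 3 3 3 0 1 4 3 0 5 0 8 2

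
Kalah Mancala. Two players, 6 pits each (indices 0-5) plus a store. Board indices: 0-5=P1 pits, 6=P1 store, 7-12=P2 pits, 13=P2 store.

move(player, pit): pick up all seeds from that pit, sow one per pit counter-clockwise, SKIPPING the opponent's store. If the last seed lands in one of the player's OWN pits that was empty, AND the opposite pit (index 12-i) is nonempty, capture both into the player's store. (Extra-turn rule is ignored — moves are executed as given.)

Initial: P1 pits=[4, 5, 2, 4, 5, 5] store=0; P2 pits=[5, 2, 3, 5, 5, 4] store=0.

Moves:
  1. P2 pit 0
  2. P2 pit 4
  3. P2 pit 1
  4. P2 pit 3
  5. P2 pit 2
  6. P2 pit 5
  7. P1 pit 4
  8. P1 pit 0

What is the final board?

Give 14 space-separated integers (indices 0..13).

Move 1: P2 pit0 -> P1=[4,5,2,4,5,5](0) P2=[0,3,4,6,6,5](0)
Move 2: P2 pit4 -> P1=[5,6,3,5,5,5](0) P2=[0,3,4,6,0,6](1)
Move 3: P2 pit1 -> P1=[5,0,3,5,5,5](0) P2=[0,0,5,7,0,6](8)
Move 4: P2 pit3 -> P1=[6,1,4,6,5,5](0) P2=[0,0,5,0,1,7](9)
Move 5: P2 pit2 -> P1=[7,1,4,6,5,5](0) P2=[0,0,0,1,2,8](10)
Move 6: P2 pit5 -> P1=[8,2,5,7,6,0](0) P2=[0,0,0,1,2,0](18)
Move 7: P1 pit4 -> P1=[8,2,5,7,0,1](1) P2=[1,1,1,2,2,0](18)
Move 8: P1 pit0 -> P1=[0,3,6,8,1,2](2) P2=[2,2,1,2,2,0](18)

Answer: 0 3 6 8 1 2 2 2 2 1 2 2 0 18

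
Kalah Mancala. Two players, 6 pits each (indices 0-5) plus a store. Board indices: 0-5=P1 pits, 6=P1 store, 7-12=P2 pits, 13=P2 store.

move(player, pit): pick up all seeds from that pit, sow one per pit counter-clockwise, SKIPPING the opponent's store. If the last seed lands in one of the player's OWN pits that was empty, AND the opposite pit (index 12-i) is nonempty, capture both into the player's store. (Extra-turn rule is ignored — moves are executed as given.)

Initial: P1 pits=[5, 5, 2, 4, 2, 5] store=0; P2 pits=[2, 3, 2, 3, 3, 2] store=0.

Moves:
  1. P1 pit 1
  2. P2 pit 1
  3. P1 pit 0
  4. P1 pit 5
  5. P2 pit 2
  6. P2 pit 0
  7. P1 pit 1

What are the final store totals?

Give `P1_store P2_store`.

Answer: 2 1

Derivation:
Move 1: P1 pit1 -> P1=[5,0,3,5,3,6](1) P2=[2,3,2,3,3,2](0)
Move 2: P2 pit1 -> P1=[5,0,3,5,3,6](1) P2=[2,0,3,4,4,2](0)
Move 3: P1 pit0 -> P1=[0,1,4,6,4,7](1) P2=[2,0,3,4,4,2](0)
Move 4: P1 pit5 -> P1=[0,1,4,6,4,0](2) P2=[3,1,4,5,5,3](0)
Move 5: P2 pit2 -> P1=[0,1,4,6,4,0](2) P2=[3,1,0,6,6,4](1)
Move 6: P2 pit0 -> P1=[0,1,4,6,4,0](2) P2=[0,2,1,7,6,4](1)
Move 7: P1 pit1 -> P1=[0,0,5,6,4,0](2) P2=[0,2,1,7,6,4](1)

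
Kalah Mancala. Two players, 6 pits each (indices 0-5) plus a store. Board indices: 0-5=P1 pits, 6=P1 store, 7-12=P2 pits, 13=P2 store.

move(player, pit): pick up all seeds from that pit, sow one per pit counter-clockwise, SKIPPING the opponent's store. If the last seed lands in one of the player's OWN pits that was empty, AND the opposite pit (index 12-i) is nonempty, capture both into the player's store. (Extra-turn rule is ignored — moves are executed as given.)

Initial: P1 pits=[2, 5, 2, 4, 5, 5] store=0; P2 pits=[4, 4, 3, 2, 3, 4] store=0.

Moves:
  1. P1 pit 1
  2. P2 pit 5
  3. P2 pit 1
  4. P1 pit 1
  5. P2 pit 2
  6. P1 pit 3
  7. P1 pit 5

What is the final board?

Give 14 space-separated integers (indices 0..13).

Move 1: P1 pit1 -> P1=[2,0,3,5,6,6](1) P2=[4,4,3,2,3,4](0)
Move 2: P2 pit5 -> P1=[3,1,4,5,6,6](1) P2=[4,4,3,2,3,0](1)
Move 3: P2 pit1 -> P1=[0,1,4,5,6,6](1) P2=[4,0,4,3,4,0](5)
Move 4: P1 pit1 -> P1=[0,0,5,5,6,6](1) P2=[4,0,4,3,4,0](5)
Move 5: P2 pit2 -> P1=[0,0,5,5,6,6](1) P2=[4,0,0,4,5,1](6)
Move 6: P1 pit3 -> P1=[0,0,5,0,7,7](2) P2=[5,1,0,4,5,1](6)
Move 7: P1 pit5 -> P1=[0,0,5,0,7,0](3) P2=[6,2,1,5,6,2](6)

Answer: 0 0 5 0 7 0 3 6 2 1 5 6 2 6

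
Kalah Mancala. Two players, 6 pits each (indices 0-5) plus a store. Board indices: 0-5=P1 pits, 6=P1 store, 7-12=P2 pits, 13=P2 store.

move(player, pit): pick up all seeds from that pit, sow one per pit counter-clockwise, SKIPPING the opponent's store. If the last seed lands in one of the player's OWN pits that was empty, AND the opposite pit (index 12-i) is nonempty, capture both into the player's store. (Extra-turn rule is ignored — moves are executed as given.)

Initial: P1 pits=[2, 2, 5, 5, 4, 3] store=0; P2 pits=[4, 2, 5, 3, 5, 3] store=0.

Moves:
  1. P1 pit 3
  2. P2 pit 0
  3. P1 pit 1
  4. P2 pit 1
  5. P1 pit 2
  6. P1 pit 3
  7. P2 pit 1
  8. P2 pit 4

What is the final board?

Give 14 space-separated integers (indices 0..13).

Answer: 3 1 1 1 8 5 9 1 0 2 5 0 6 1

Derivation:
Move 1: P1 pit3 -> P1=[2,2,5,0,5,4](1) P2=[5,3,5,3,5,3](0)
Move 2: P2 pit0 -> P1=[2,2,5,0,5,4](1) P2=[0,4,6,4,6,4](0)
Move 3: P1 pit1 -> P1=[2,0,6,0,5,4](8) P2=[0,4,0,4,6,4](0)
Move 4: P2 pit1 -> P1=[2,0,6,0,5,4](8) P2=[0,0,1,5,7,5](0)
Move 5: P1 pit2 -> P1=[2,0,0,1,6,5](9) P2=[1,1,1,5,7,5](0)
Move 6: P1 pit3 -> P1=[2,0,0,0,7,5](9) P2=[1,1,1,5,7,5](0)
Move 7: P2 pit1 -> P1=[2,0,0,0,7,5](9) P2=[1,0,2,5,7,5](0)
Move 8: P2 pit4 -> P1=[3,1,1,1,8,5](9) P2=[1,0,2,5,0,6](1)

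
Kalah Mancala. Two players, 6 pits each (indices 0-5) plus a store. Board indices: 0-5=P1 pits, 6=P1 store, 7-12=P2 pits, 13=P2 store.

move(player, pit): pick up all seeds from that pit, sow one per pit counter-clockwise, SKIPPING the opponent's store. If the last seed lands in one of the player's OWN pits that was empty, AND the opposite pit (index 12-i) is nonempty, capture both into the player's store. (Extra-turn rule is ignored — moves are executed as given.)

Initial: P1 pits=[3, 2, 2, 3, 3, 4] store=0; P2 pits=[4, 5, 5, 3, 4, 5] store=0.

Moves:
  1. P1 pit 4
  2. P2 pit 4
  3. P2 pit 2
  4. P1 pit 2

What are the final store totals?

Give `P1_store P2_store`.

Answer: 7 2

Derivation:
Move 1: P1 pit4 -> P1=[3,2,2,3,0,5](1) P2=[5,5,5,3,4,5](0)
Move 2: P2 pit4 -> P1=[4,3,2,3,0,5](1) P2=[5,5,5,3,0,6](1)
Move 3: P2 pit2 -> P1=[5,3,2,3,0,5](1) P2=[5,5,0,4,1,7](2)
Move 4: P1 pit2 -> P1=[5,3,0,4,0,5](7) P2=[5,0,0,4,1,7](2)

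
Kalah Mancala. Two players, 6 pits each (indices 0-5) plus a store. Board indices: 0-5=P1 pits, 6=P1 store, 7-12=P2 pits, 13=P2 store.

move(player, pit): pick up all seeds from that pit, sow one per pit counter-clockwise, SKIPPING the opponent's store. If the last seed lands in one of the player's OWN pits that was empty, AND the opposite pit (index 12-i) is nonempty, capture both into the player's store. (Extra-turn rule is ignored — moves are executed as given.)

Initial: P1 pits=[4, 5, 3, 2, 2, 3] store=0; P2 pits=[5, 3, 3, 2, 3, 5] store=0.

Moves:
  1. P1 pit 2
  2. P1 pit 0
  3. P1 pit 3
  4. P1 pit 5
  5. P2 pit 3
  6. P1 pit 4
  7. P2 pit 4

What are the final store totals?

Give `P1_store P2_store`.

Move 1: P1 pit2 -> P1=[4,5,0,3,3,4](0) P2=[5,3,3,2,3,5](0)
Move 2: P1 pit0 -> P1=[0,6,1,4,4,4](0) P2=[5,3,3,2,3,5](0)
Move 3: P1 pit3 -> P1=[0,6,1,0,5,5](1) P2=[6,3,3,2,3,5](0)
Move 4: P1 pit5 -> P1=[0,6,1,0,5,0](2) P2=[7,4,4,3,3,5](0)
Move 5: P2 pit3 -> P1=[0,6,1,0,5,0](2) P2=[7,4,4,0,4,6](1)
Move 6: P1 pit4 -> P1=[0,6,1,0,0,1](3) P2=[8,5,5,0,4,6](1)
Move 7: P2 pit4 -> P1=[1,7,1,0,0,1](3) P2=[8,5,5,0,0,7](2)

Answer: 3 2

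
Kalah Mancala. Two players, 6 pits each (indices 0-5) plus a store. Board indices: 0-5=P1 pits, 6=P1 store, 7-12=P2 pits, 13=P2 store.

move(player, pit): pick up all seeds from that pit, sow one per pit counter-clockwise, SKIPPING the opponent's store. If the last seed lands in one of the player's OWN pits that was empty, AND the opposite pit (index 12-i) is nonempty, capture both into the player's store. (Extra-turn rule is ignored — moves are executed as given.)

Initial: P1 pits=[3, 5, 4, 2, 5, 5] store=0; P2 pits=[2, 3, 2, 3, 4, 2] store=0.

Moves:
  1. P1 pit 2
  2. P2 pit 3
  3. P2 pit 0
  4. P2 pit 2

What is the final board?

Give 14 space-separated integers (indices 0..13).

Move 1: P1 pit2 -> P1=[3,5,0,3,6,6](1) P2=[2,3,2,3,4,2](0)
Move 2: P2 pit3 -> P1=[3,5,0,3,6,6](1) P2=[2,3,2,0,5,3](1)
Move 3: P2 pit0 -> P1=[3,5,0,3,6,6](1) P2=[0,4,3,0,5,3](1)
Move 4: P2 pit2 -> P1=[3,5,0,3,6,6](1) P2=[0,4,0,1,6,4](1)

Answer: 3 5 0 3 6 6 1 0 4 0 1 6 4 1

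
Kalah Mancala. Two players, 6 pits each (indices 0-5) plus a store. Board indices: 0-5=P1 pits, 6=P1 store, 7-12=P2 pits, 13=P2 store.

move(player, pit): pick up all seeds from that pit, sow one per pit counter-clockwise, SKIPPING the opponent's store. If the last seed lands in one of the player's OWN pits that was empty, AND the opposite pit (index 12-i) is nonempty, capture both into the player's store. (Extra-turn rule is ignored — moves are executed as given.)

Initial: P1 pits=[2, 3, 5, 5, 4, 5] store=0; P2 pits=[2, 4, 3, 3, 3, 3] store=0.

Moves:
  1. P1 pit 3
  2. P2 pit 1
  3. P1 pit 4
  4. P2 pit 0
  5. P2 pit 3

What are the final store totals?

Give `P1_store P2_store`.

Answer: 2 2

Derivation:
Move 1: P1 pit3 -> P1=[2,3,5,0,5,6](1) P2=[3,5,3,3,3,3](0)
Move 2: P2 pit1 -> P1=[2,3,5,0,5,6](1) P2=[3,0,4,4,4,4](1)
Move 3: P1 pit4 -> P1=[2,3,5,0,0,7](2) P2=[4,1,5,4,4,4](1)
Move 4: P2 pit0 -> P1=[2,3,5,0,0,7](2) P2=[0,2,6,5,5,4](1)
Move 5: P2 pit3 -> P1=[3,4,5,0,0,7](2) P2=[0,2,6,0,6,5](2)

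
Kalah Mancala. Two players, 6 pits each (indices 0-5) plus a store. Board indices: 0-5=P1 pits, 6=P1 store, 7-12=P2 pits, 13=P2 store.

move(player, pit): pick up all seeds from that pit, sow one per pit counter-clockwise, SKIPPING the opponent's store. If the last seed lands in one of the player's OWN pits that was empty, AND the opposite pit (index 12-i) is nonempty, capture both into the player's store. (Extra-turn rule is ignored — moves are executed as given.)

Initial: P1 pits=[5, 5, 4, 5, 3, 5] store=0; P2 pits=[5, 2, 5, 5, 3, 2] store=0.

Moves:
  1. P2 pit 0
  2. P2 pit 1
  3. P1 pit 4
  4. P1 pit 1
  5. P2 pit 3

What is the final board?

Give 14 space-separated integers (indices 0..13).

Move 1: P2 pit0 -> P1=[5,5,4,5,3,5](0) P2=[0,3,6,6,4,3](0)
Move 2: P2 pit1 -> P1=[5,5,4,5,3,5](0) P2=[0,0,7,7,5,3](0)
Move 3: P1 pit4 -> P1=[5,5,4,5,0,6](1) P2=[1,0,7,7,5,3](0)
Move 4: P1 pit1 -> P1=[5,0,5,6,1,7](2) P2=[1,0,7,7,5,3](0)
Move 5: P2 pit3 -> P1=[6,1,6,7,1,7](2) P2=[1,0,7,0,6,4](1)

Answer: 6 1 6 7 1 7 2 1 0 7 0 6 4 1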